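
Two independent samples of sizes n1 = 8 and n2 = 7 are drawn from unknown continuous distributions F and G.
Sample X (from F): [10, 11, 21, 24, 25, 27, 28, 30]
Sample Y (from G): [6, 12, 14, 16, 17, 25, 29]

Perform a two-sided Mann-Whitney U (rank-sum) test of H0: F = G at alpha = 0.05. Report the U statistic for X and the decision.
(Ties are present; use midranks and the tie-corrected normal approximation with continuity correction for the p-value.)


Step 1: Combine and sort all 15 observations; assign midranks.
sorted (value, group): (6,Y), (10,X), (11,X), (12,Y), (14,Y), (16,Y), (17,Y), (21,X), (24,X), (25,X), (25,Y), (27,X), (28,X), (29,Y), (30,X)
ranks: 6->1, 10->2, 11->3, 12->4, 14->5, 16->6, 17->7, 21->8, 24->9, 25->10.5, 25->10.5, 27->12, 28->13, 29->14, 30->15
Step 2: Rank sum for X: R1 = 2 + 3 + 8 + 9 + 10.5 + 12 + 13 + 15 = 72.5.
Step 3: U_X = R1 - n1(n1+1)/2 = 72.5 - 8*9/2 = 72.5 - 36 = 36.5.
       U_Y = n1*n2 - U_X = 56 - 36.5 = 19.5.
Step 4: Ties are present, so use the tie-corrected normal approximation (with continuity correction) for the p-value.
Step 5: p-value = 0.354109; compare to alpha = 0.05. fail to reject H0.

U_X = 36.5, p = 0.354109, fail to reject H0 at alpha = 0.05.


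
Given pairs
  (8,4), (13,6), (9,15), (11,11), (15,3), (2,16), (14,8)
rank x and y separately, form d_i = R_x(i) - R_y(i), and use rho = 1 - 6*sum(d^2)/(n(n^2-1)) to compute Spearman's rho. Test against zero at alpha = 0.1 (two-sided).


Step 1: Rank x and y separately (midranks; no ties here).
rank(x): 8->2, 13->5, 9->3, 11->4, 15->7, 2->1, 14->6
rank(y): 4->2, 6->3, 15->6, 11->5, 3->1, 16->7, 8->4
Step 2: d_i = R_x(i) - R_y(i); compute d_i^2.
  (2-2)^2=0, (5-3)^2=4, (3-6)^2=9, (4-5)^2=1, (7-1)^2=36, (1-7)^2=36, (6-4)^2=4
sum(d^2) = 90.
Step 3: rho = 1 - 6*90 / (7*(7^2 - 1)) = 1 - 540/336 = -0.607143.
Step 4: Under H0, t = rho * sqrt((n-2)/(1-rho^2)) = -1.7086 ~ t(5).
Step 5: Two-sided p-value from the t-distribution with 5 df = 0.148231.
Step 6: alpha = 0.1. fail to reject H0.

rho = -0.6071, p = 0.148231, fail to reject H0 at alpha = 0.1.


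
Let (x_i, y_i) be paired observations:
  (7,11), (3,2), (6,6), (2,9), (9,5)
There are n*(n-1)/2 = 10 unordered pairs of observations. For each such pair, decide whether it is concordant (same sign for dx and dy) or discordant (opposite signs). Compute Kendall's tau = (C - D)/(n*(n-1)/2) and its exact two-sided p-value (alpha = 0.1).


Step 1: Enumerate the 10 unordered pairs (i,j) with i<j and classify each by sign(x_j-x_i) * sign(y_j-y_i).
  (1,2):dx=-4,dy=-9->C; (1,3):dx=-1,dy=-5->C; (1,4):dx=-5,dy=-2->C; (1,5):dx=+2,dy=-6->D
  (2,3):dx=+3,dy=+4->C; (2,4):dx=-1,dy=+7->D; (2,5):dx=+6,dy=+3->C; (3,4):dx=-4,dy=+3->D
  (3,5):dx=+3,dy=-1->D; (4,5):dx=+7,dy=-4->D
Step 2: C = 5, D = 5, total pairs = 10.
Step 3: tau = (C - D)/(n(n-1)/2) = (5 - 5)/10 = 0.000000.
Step 4: Exact two-sided p-value (enumerate n! = 120 permutations of y under H0): p = 1.000000.
Step 5: alpha = 0.1. fail to reject H0.

tau_b = 0.0000 (C=5, D=5), p = 1.000000, fail to reject H0.


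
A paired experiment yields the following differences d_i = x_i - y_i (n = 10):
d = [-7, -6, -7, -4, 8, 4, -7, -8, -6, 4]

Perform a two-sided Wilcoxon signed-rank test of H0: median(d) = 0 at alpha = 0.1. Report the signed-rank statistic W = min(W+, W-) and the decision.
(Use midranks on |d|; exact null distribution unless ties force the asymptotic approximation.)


Step 1: Drop any zero differences (none here) and take |d_i|.
|d| = [7, 6, 7, 4, 8, 4, 7, 8, 6, 4]
Step 2: Midrank |d_i| (ties get averaged ranks).
ranks: |7|->7, |6|->4.5, |7|->7, |4|->2, |8|->9.5, |4|->2, |7|->7, |8|->9.5, |6|->4.5, |4|->2
Step 3: Attach original signs; sum ranks with positive sign and with negative sign.
W+ = 9.5 + 2 + 2 = 13.5
W- = 7 + 4.5 + 7 + 2 + 7 + 9.5 + 4.5 = 41.5
(Check: W+ + W- = 55 should equal n(n+1)/2 = 55.)
Step 4: Test statistic W = min(W+, W-) = 13.5.
Step 5: Ties in |d|, so use the tie-corrected normal approximation.
        E[W] = n(n+1)/4 = 10*11/4 = 27.5.
        Tie groups: |d|=4 (t=3), |d|=6 (t=2), |d|=7 (t=3), |d|=8 (t=2); sum(t^3 - t) = 60.
        Var[W] = n(n+1)(2n+1)/24 - sum(t^3-t)/48 = 2310/24 - 60/48 = 95.
        z = (W - E[W]) / sqrt(Var[W]) = (13.5 - 27.5) / 9.7468 = -1.4364.
        Two-sided p = 2*Phi(z) = 0.150897.
Step 6: alpha = 0.1. fail to reject H0.

W+ = 13.5, W- = 41.5, W = min = 13.5, p = 0.150897, fail to reject H0.


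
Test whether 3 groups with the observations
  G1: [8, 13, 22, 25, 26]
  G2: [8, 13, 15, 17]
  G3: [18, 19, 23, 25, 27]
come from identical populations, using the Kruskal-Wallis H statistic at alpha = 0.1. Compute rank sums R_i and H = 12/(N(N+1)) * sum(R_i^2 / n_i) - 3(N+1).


Step 1: Combine all N = 14 observations and assign midranks.
sorted (value, group, rank): (8,G1,1.5), (8,G2,1.5), (13,G1,3.5), (13,G2,3.5), (15,G2,5), (17,G2,6), (18,G3,7), (19,G3,8), (22,G1,9), (23,G3,10), (25,G1,11.5), (25,G3,11.5), (26,G1,13), (27,G3,14)
Step 2: Sum ranks within each group.
R_1 = 38.5 (n_1 = 5)
R_2 = 16 (n_2 = 4)
R_3 = 50.5 (n_3 = 5)
Step 3: H = 12/(N(N+1)) * sum(R_i^2/n_i) - 3(N+1)
     = 12/(14*15) * (38.5^2/5 + 16^2/4 + 50.5^2/5) - 3*15
     = 0.057143 * 870.5 - 45
     = 4.742857.
Step 4: Ties present; correction factor C = 1 - 18/(14^3 - 14) = 0.993407. Corrected H = 4.742857 / 0.993407 = 4.774336.
Step 5: Under H0, H ~ chi^2(2); p-value = 0.091890.
Step 6: alpha = 0.1. reject H0.

H = 4.7743, df = 2, p = 0.091890, reject H0.


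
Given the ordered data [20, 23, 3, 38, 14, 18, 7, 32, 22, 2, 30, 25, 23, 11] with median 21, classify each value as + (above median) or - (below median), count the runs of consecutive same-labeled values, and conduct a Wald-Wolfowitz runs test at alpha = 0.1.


Step 1: Compute median = 21; label A = above, B = below.
Labels in order: BABABBBAABAAAB  (n_A = 7, n_B = 7)
Step 2: Count runs R = 9.
Step 3: Under H0 (random ordering), E[R] = 2*n_A*n_B/(n_A+n_B) + 1 = 2*7*7/14 + 1 = 8.0000.
        Var[R] = 2*n_A*n_B*(2*n_A*n_B - n_A - n_B) / ((n_A+n_B)^2 * (n_A+n_B-1)) = 8232/2548 = 3.2308.
        SD[R] = 1.7974.
Step 4: Continuity-corrected z = (R - 0.5 - E[R]) / SD[R] = (9 - 0.5 - 8.0000) / 1.7974 = 0.2782.
Step 5: Two-sided p-value via normal approximation = 2*(1 - Phi(|z|)) = 0.780879.
Step 6: alpha = 0.1. fail to reject H0.

R = 9, z = 0.2782, p = 0.780879, fail to reject H0.


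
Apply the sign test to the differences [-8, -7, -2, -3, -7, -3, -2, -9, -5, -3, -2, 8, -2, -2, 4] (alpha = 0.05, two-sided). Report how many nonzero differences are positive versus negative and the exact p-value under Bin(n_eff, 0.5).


Step 1: Discard zero differences. Original n = 15; n_eff = number of nonzero differences = 15.
Nonzero differences (with sign): -8, -7, -2, -3, -7, -3, -2, -9, -5, -3, -2, +8, -2, -2, +4
Step 2: Count signs: positive = 2, negative = 13.
Step 3: Under H0: P(positive) = 0.5, so the number of positives S ~ Bin(15, 0.5).
Step 4: Two-sided exact p-value = sum of Bin(15,0.5) probabilities at or below the observed probability = 0.007385.
Step 5: alpha = 0.05. reject H0.

n_eff = 15, pos = 2, neg = 13, p = 0.007385, reject H0.


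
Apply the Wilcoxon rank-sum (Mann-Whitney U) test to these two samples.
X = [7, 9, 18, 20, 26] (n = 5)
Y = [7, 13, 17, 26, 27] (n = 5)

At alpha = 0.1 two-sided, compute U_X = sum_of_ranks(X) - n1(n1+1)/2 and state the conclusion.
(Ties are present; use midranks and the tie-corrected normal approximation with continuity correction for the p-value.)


Step 1: Combine and sort all 10 observations; assign midranks.
sorted (value, group): (7,X), (7,Y), (9,X), (13,Y), (17,Y), (18,X), (20,X), (26,X), (26,Y), (27,Y)
ranks: 7->1.5, 7->1.5, 9->3, 13->4, 17->5, 18->6, 20->7, 26->8.5, 26->8.5, 27->10
Step 2: Rank sum for X: R1 = 1.5 + 3 + 6 + 7 + 8.5 = 26.
Step 3: U_X = R1 - n1(n1+1)/2 = 26 - 5*6/2 = 26 - 15 = 11.
       U_Y = n1*n2 - U_X = 25 - 11 = 14.
Step 4: Ties are present, so use the tie-corrected normal approximation (with continuity correction) for the p-value.
Step 5: p-value = 0.833534; compare to alpha = 0.1. fail to reject H0.

U_X = 11, p = 0.833534, fail to reject H0 at alpha = 0.1.


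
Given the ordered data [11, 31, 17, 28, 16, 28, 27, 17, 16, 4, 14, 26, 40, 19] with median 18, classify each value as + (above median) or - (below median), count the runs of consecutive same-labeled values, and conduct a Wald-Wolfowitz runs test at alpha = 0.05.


Step 1: Compute median = 18; label A = above, B = below.
Labels in order: BABABAABBBBAAA  (n_A = 7, n_B = 7)
Step 2: Count runs R = 8.
Step 3: Under H0 (random ordering), E[R] = 2*n_A*n_B/(n_A+n_B) + 1 = 2*7*7/14 + 1 = 8.0000.
        Var[R] = 2*n_A*n_B*(2*n_A*n_B - n_A - n_B) / ((n_A+n_B)^2 * (n_A+n_B-1)) = 8232/2548 = 3.2308.
        SD[R] = 1.7974.
Step 4: R = E[R], so z = 0 with no continuity correction.
Step 5: Two-sided p-value via normal approximation = 2*(1 - Phi(|z|)) = 1.000000.
Step 6: alpha = 0.05. fail to reject H0.

R = 8, z = 0.0000, p = 1.000000, fail to reject H0.


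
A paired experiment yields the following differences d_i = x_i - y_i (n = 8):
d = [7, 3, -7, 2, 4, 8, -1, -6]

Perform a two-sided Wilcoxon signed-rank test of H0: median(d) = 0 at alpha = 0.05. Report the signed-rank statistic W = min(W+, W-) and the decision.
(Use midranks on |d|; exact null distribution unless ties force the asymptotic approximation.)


Step 1: Drop any zero differences (none here) and take |d_i|.
|d| = [7, 3, 7, 2, 4, 8, 1, 6]
Step 2: Midrank |d_i| (ties get averaged ranks).
ranks: |7|->6.5, |3|->3, |7|->6.5, |2|->2, |4|->4, |8|->8, |1|->1, |6|->5
Step 3: Attach original signs; sum ranks with positive sign and with negative sign.
W+ = 6.5 + 3 + 2 + 4 + 8 = 23.5
W- = 6.5 + 1 + 5 = 12.5
(Check: W+ + W- = 36 should equal n(n+1)/2 = 36.)
Step 4: Test statistic W = min(W+, W-) = 12.5.
Step 5: Ties in |d|, so use the tie-corrected normal approximation.
        E[W] = n(n+1)/4 = 8*9/4 = 18.
        Tie groups: |d|=7 (t=2); sum(t^3 - t) = 6.
        Var[W] = n(n+1)(2n+1)/24 - sum(t^3-t)/48 = 1224/24 - 6/48 = 50.875.
        z = (W - E[W]) / sqrt(Var[W]) = (12.5 - 18) / 7.1327 = -0.7711.
        Two-sided p = 2*Phi(z) = 0.440648.
Step 6: alpha = 0.05. fail to reject H0.

W+ = 23.5, W- = 12.5, W = min = 12.5, p = 0.440648, fail to reject H0.


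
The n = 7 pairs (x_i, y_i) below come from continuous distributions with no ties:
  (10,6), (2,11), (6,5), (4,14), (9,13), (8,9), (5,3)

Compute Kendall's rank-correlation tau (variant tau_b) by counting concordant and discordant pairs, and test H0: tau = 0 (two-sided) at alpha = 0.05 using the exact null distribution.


Step 1: Enumerate the 21 unordered pairs (i,j) with i<j and classify each by sign(x_j-x_i) * sign(y_j-y_i).
  (1,2):dx=-8,dy=+5->D; (1,3):dx=-4,dy=-1->C; (1,4):dx=-6,dy=+8->D; (1,5):dx=-1,dy=+7->D
  (1,6):dx=-2,dy=+3->D; (1,7):dx=-5,dy=-3->C; (2,3):dx=+4,dy=-6->D; (2,4):dx=+2,dy=+3->C
  (2,5):dx=+7,dy=+2->C; (2,6):dx=+6,dy=-2->D; (2,7):dx=+3,dy=-8->D; (3,4):dx=-2,dy=+9->D
  (3,5):dx=+3,dy=+8->C; (3,6):dx=+2,dy=+4->C; (3,7):dx=-1,dy=-2->C; (4,5):dx=+5,dy=-1->D
  (4,6):dx=+4,dy=-5->D; (4,7):dx=+1,dy=-11->D; (5,6):dx=-1,dy=-4->C; (5,7):dx=-4,dy=-10->C
  (6,7):dx=-3,dy=-6->C
Step 2: C = 10, D = 11, total pairs = 21.
Step 3: tau = (C - D)/(n(n-1)/2) = (10 - 11)/21 = -0.047619.
Step 4: Exact two-sided p-value (enumerate n! = 5040 permutations of y under H0): p = 1.000000.
Step 5: alpha = 0.05. fail to reject H0.

tau_b = -0.0476 (C=10, D=11), p = 1.000000, fail to reject H0.


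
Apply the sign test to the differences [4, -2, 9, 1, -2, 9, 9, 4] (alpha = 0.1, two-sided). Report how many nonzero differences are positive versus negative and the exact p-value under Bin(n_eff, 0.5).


Step 1: Discard zero differences. Original n = 8; n_eff = number of nonzero differences = 8.
Nonzero differences (with sign): +4, -2, +9, +1, -2, +9, +9, +4
Step 2: Count signs: positive = 6, negative = 2.
Step 3: Under H0: P(positive) = 0.5, so the number of positives S ~ Bin(8, 0.5).
Step 4: Two-sided exact p-value = sum of Bin(8,0.5) probabilities at or below the observed probability = 0.289062.
Step 5: alpha = 0.1. fail to reject H0.

n_eff = 8, pos = 6, neg = 2, p = 0.289062, fail to reject H0.


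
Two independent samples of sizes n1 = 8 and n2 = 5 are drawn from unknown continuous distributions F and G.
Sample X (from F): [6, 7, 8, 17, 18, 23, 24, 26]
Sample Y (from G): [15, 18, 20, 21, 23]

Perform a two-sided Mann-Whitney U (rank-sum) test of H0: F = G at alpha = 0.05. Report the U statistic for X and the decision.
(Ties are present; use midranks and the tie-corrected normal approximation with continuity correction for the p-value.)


Step 1: Combine and sort all 13 observations; assign midranks.
sorted (value, group): (6,X), (7,X), (8,X), (15,Y), (17,X), (18,X), (18,Y), (20,Y), (21,Y), (23,X), (23,Y), (24,X), (26,X)
ranks: 6->1, 7->2, 8->3, 15->4, 17->5, 18->6.5, 18->6.5, 20->8, 21->9, 23->10.5, 23->10.5, 24->12, 26->13
Step 2: Rank sum for X: R1 = 1 + 2 + 3 + 5 + 6.5 + 10.5 + 12 + 13 = 53.
Step 3: U_X = R1 - n1(n1+1)/2 = 53 - 8*9/2 = 53 - 36 = 17.
       U_Y = n1*n2 - U_X = 40 - 17 = 23.
Step 4: Ties are present, so use the tie-corrected normal approximation (with continuity correction) for the p-value.
Step 5: p-value = 0.713640; compare to alpha = 0.05. fail to reject H0.

U_X = 17, p = 0.713640, fail to reject H0 at alpha = 0.05.


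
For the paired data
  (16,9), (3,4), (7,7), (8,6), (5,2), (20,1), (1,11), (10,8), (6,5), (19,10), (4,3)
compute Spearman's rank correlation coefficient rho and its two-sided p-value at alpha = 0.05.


Step 1: Rank x and y separately (midranks; no ties here).
rank(x): 16->9, 3->2, 7->6, 8->7, 5->4, 20->11, 1->1, 10->8, 6->5, 19->10, 4->3
rank(y): 9->9, 4->4, 7->7, 6->6, 2->2, 1->1, 11->11, 8->8, 5->5, 10->10, 3->3
Step 2: d_i = R_x(i) - R_y(i); compute d_i^2.
  (9-9)^2=0, (2-4)^2=4, (6-7)^2=1, (7-6)^2=1, (4-2)^2=4, (11-1)^2=100, (1-11)^2=100, (8-8)^2=0, (5-5)^2=0, (10-10)^2=0, (3-3)^2=0
sum(d^2) = 210.
Step 3: rho = 1 - 6*210 / (11*(11^2 - 1)) = 1 - 1260/1320 = 0.045455.
Step 4: Under H0, t = rho * sqrt((n-2)/(1-rho^2)) = 0.1365 ~ t(9).
Step 5: Two-sided p-value from the t-distribution with 9 df = 0.894427.
Step 6: alpha = 0.05. fail to reject H0.

rho = 0.0455, p = 0.894427, fail to reject H0 at alpha = 0.05.


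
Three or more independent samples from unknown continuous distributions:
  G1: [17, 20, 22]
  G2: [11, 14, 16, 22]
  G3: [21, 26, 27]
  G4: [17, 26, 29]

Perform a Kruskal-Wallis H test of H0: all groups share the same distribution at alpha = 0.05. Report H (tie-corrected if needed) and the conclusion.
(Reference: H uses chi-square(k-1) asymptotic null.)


Step 1: Combine all N = 13 observations and assign midranks.
sorted (value, group, rank): (11,G2,1), (14,G2,2), (16,G2,3), (17,G1,4.5), (17,G4,4.5), (20,G1,6), (21,G3,7), (22,G1,8.5), (22,G2,8.5), (26,G3,10.5), (26,G4,10.5), (27,G3,12), (29,G4,13)
Step 2: Sum ranks within each group.
R_1 = 19 (n_1 = 3)
R_2 = 14.5 (n_2 = 4)
R_3 = 29.5 (n_3 = 3)
R_4 = 28 (n_4 = 3)
Step 3: H = 12/(N(N+1)) * sum(R_i^2/n_i) - 3(N+1)
     = 12/(13*14) * (19^2/3 + 14.5^2/4 + 29.5^2/3 + 28^2/3) - 3*14
     = 0.065934 * 724.312 - 42
     = 5.756868.
Step 4: Ties present; correction factor C = 1 - 18/(13^3 - 13) = 0.991758. Corrected H = 5.756868 / 0.991758 = 5.804709.
Step 5: Under H0, H ~ chi^2(3); p-value = 0.121508.
Step 6: alpha = 0.05. fail to reject H0.

H = 5.8047, df = 3, p = 0.121508, fail to reject H0.


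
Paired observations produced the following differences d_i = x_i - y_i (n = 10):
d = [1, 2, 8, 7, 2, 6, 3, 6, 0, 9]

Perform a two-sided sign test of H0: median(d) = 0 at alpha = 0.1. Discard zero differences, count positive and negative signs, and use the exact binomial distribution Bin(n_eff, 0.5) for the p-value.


Step 1: Discard zero differences. Original n = 10; n_eff = number of nonzero differences = 9.
Nonzero differences (with sign): +1, +2, +8, +7, +2, +6, +3, +6, +9
Step 2: Count signs: positive = 9, negative = 0.
Step 3: Under H0: P(positive) = 0.5, so the number of positives S ~ Bin(9, 0.5).
Step 4: Two-sided exact p-value = sum of Bin(9,0.5) probabilities at or below the observed probability = 0.003906.
Step 5: alpha = 0.1. reject H0.

n_eff = 9, pos = 9, neg = 0, p = 0.003906, reject H0.


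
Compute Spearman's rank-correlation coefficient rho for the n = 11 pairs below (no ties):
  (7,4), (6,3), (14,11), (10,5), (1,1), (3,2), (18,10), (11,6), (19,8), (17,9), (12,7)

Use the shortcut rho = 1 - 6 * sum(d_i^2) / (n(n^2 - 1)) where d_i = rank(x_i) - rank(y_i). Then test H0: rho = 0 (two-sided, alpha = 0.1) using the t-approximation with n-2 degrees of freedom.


Step 1: Rank x and y separately (midranks; no ties here).
rank(x): 7->4, 6->3, 14->8, 10->5, 1->1, 3->2, 18->10, 11->6, 19->11, 17->9, 12->7
rank(y): 4->4, 3->3, 11->11, 5->5, 1->1, 2->2, 10->10, 6->6, 8->8, 9->9, 7->7
Step 2: d_i = R_x(i) - R_y(i); compute d_i^2.
  (4-4)^2=0, (3-3)^2=0, (8-11)^2=9, (5-5)^2=0, (1-1)^2=0, (2-2)^2=0, (10-10)^2=0, (6-6)^2=0, (11-8)^2=9, (9-9)^2=0, (7-7)^2=0
sum(d^2) = 18.
Step 3: rho = 1 - 6*18 / (11*(11^2 - 1)) = 1 - 108/1320 = 0.918182.
Step 4: Under H0, t = rho * sqrt((n-2)/(1-rho^2)) = 6.9531 ~ t(9).
Step 5: Two-sided p-value from the t-distribution with 9 df = 0.000067.
Step 6: alpha = 0.1. reject H0.

rho = 0.9182, p = 0.000067, reject H0 at alpha = 0.1.


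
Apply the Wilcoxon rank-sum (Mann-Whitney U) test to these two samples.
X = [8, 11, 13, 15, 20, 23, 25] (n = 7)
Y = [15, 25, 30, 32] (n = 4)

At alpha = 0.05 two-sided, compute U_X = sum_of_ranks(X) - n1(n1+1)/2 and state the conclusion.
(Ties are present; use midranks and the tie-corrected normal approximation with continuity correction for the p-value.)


Step 1: Combine and sort all 11 observations; assign midranks.
sorted (value, group): (8,X), (11,X), (13,X), (15,X), (15,Y), (20,X), (23,X), (25,X), (25,Y), (30,Y), (32,Y)
ranks: 8->1, 11->2, 13->3, 15->4.5, 15->4.5, 20->6, 23->7, 25->8.5, 25->8.5, 30->10, 32->11
Step 2: Rank sum for X: R1 = 1 + 2 + 3 + 4.5 + 6 + 7 + 8.5 = 32.
Step 3: U_X = R1 - n1(n1+1)/2 = 32 - 7*8/2 = 32 - 28 = 4.
       U_Y = n1*n2 - U_X = 28 - 4 = 24.
Step 4: Ties are present, so use the tie-corrected normal approximation (with continuity correction) for the p-value.
Step 5: p-value = 0.071302; compare to alpha = 0.05. fail to reject H0.

U_X = 4, p = 0.071302, fail to reject H0 at alpha = 0.05.


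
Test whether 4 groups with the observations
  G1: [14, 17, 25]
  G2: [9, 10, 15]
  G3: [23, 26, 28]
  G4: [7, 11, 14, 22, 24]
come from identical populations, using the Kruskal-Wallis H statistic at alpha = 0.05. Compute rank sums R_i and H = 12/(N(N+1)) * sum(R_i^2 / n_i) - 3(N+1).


Step 1: Combine all N = 14 observations and assign midranks.
sorted (value, group, rank): (7,G4,1), (9,G2,2), (10,G2,3), (11,G4,4), (14,G1,5.5), (14,G4,5.5), (15,G2,7), (17,G1,8), (22,G4,9), (23,G3,10), (24,G4,11), (25,G1,12), (26,G3,13), (28,G3,14)
Step 2: Sum ranks within each group.
R_1 = 25.5 (n_1 = 3)
R_2 = 12 (n_2 = 3)
R_3 = 37 (n_3 = 3)
R_4 = 30.5 (n_4 = 5)
Step 3: H = 12/(N(N+1)) * sum(R_i^2/n_i) - 3(N+1)
     = 12/(14*15) * (25.5^2/3 + 12^2/3 + 37^2/3 + 30.5^2/5) - 3*15
     = 0.057143 * 907.133 - 45
     = 6.836190.
Step 4: Ties present; correction factor C = 1 - 6/(14^3 - 14) = 0.997802. Corrected H = 6.836190 / 0.997802 = 6.851248.
Step 5: Under H0, H ~ chi^2(3); p-value = 0.076793.
Step 6: alpha = 0.05. fail to reject H0.

H = 6.8512, df = 3, p = 0.076793, fail to reject H0.


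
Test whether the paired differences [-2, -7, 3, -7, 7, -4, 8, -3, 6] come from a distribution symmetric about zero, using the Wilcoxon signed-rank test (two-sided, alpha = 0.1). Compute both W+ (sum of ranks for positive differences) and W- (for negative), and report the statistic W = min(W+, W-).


Step 1: Drop any zero differences (none here) and take |d_i|.
|d| = [2, 7, 3, 7, 7, 4, 8, 3, 6]
Step 2: Midrank |d_i| (ties get averaged ranks).
ranks: |2|->1, |7|->7, |3|->2.5, |7|->7, |7|->7, |4|->4, |8|->9, |3|->2.5, |6|->5
Step 3: Attach original signs; sum ranks with positive sign and with negative sign.
W+ = 2.5 + 7 + 9 + 5 = 23.5
W- = 1 + 7 + 7 + 4 + 2.5 = 21.5
(Check: W+ + W- = 45 should equal n(n+1)/2 = 45.)
Step 4: Test statistic W = min(W+, W-) = 21.5.
Step 5: Ties in |d|, so use the tie-corrected normal approximation.
        E[W] = n(n+1)/4 = 9*10/4 = 22.5.
        Tie groups: |d|=3 (t=2), |d|=7 (t=3); sum(t^3 - t) = 30.
        Var[W] = n(n+1)(2n+1)/24 - sum(t^3-t)/48 = 1710/24 - 30/48 = 70.625.
        z = (W - E[W]) / sqrt(Var[W]) = (21.5 - 22.5) / 8.4039 = -0.1190.
        Two-sided p = 2*Phi(z) = 0.905281.
Step 6: alpha = 0.1. fail to reject H0.

W+ = 23.5, W- = 21.5, W = min = 21.5, p = 0.905281, fail to reject H0.


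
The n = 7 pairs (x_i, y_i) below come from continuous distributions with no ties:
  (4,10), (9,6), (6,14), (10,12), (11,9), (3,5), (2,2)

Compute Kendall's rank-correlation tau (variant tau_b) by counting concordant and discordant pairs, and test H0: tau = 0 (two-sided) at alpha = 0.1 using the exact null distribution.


Step 1: Enumerate the 21 unordered pairs (i,j) with i<j and classify each by sign(x_j-x_i) * sign(y_j-y_i).
  (1,2):dx=+5,dy=-4->D; (1,3):dx=+2,dy=+4->C; (1,4):dx=+6,dy=+2->C; (1,5):dx=+7,dy=-1->D
  (1,6):dx=-1,dy=-5->C; (1,7):dx=-2,dy=-8->C; (2,3):dx=-3,dy=+8->D; (2,4):dx=+1,dy=+6->C
  (2,5):dx=+2,dy=+3->C; (2,6):dx=-6,dy=-1->C; (2,7):dx=-7,dy=-4->C; (3,4):dx=+4,dy=-2->D
  (3,5):dx=+5,dy=-5->D; (3,6):dx=-3,dy=-9->C; (3,7):dx=-4,dy=-12->C; (4,5):dx=+1,dy=-3->D
  (4,6):dx=-7,dy=-7->C; (4,7):dx=-8,dy=-10->C; (5,6):dx=-8,dy=-4->C; (5,7):dx=-9,dy=-7->C
  (6,7):dx=-1,dy=-3->C
Step 2: C = 15, D = 6, total pairs = 21.
Step 3: tau = (C - D)/(n(n-1)/2) = (15 - 6)/21 = 0.428571.
Step 4: Exact two-sided p-value (enumerate n! = 5040 permutations of y under H0): p = 0.238889.
Step 5: alpha = 0.1. fail to reject H0.

tau_b = 0.4286 (C=15, D=6), p = 0.238889, fail to reject H0.


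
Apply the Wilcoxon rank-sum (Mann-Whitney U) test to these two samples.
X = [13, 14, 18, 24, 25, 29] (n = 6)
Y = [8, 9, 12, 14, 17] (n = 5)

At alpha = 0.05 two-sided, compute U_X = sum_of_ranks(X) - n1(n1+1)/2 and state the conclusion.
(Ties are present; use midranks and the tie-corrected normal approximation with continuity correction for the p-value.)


Step 1: Combine and sort all 11 observations; assign midranks.
sorted (value, group): (8,Y), (9,Y), (12,Y), (13,X), (14,X), (14,Y), (17,Y), (18,X), (24,X), (25,X), (29,X)
ranks: 8->1, 9->2, 12->3, 13->4, 14->5.5, 14->5.5, 17->7, 18->8, 24->9, 25->10, 29->11
Step 2: Rank sum for X: R1 = 4 + 5.5 + 8 + 9 + 10 + 11 = 47.5.
Step 3: U_X = R1 - n1(n1+1)/2 = 47.5 - 6*7/2 = 47.5 - 21 = 26.5.
       U_Y = n1*n2 - U_X = 30 - 26.5 = 3.5.
Step 4: Ties are present, so use the tie-corrected normal approximation (with continuity correction) for the p-value.
Step 5: p-value = 0.044126; compare to alpha = 0.05. reject H0.

U_X = 26.5, p = 0.044126, reject H0 at alpha = 0.05.


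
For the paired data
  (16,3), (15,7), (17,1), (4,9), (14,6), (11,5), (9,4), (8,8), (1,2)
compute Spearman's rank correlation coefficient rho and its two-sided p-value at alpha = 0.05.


Step 1: Rank x and y separately (midranks; no ties here).
rank(x): 16->8, 15->7, 17->9, 4->2, 14->6, 11->5, 9->4, 8->3, 1->1
rank(y): 3->3, 7->7, 1->1, 9->9, 6->6, 5->5, 4->4, 8->8, 2->2
Step 2: d_i = R_x(i) - R_y(i); compute d_i^2.
  (8-3)^2=25, (7-7)^2=0, (9-1)^2=64, (2-9)^2=49, (6-6)^2=0, (5-5)^2=0, (4-4)^2=0, (3-8)^2=25, (1-2)^2=1
sum(d^2) = 164.
Step 3: rho = 1 - 6*164 / (9*(9^2 - 1)) = 1 - 984/720 = -0.366667.
Step 4: Under H0, t = rho * sqrt((n-2)/(1-rho^2)) = -1.0427 ~ t(7).
Step 5: Two-sided p-value from the t-distribution with 7 df = 0.331740.
Step 6: alpha = 0.05. fail to reject H0.

rho = -0.3667, p = 0.331740, fail to reject H0 at alpha = 0.05.


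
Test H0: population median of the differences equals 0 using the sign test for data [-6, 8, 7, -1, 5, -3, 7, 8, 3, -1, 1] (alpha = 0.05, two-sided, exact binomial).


Step 1: Discard zero differences. Original n = 11; n_eff = number of nonzero differences = 11.
Nonzero differences (with sign): -6, +8, +7, -1, +5, -3, +7, +8, +3, -1, +1
Step 2: Count signs: positive = 7, negative = 4.
Step 3: Under H0: P(positive) = 0.5, so the number of positives S ~ Bin(11, 0.5).
Step 4: Two-sided exact p-value = sum of Bin(11,0.5) probabilities at or below the observed probability = 0.548828.
Step 5: alpha = 0.05. fail to reject H0.

n_eff = 11, pos = 7, neg = 4, p = 0.548828, fail to reject H0.


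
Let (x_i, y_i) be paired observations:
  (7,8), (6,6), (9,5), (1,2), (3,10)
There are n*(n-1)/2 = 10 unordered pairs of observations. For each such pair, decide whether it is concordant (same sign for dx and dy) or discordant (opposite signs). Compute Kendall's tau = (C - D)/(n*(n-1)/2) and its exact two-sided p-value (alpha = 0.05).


Step 1: Enumerate the 10 unordered pairs (i,j) with i<j and classify each by sign(x_j-x_i) * sign(y_j-y_i).
  (1,2):dx=-1,dy=-2->C; (1,3):dx=+2,dy=-3->D; (1,4):dx=-6,dy=-6->C; (1,5):dx=-4,dy=+2->D
  (2,3):dx=+3,dy=-1->D; (2,4):dx=-5,dy=-4->C; (2,5):dx=-3,dy=+4->D; (3,4):dx=-8,dy=-3->C
  (3,5):dx=-6,dy=+5->D; (4,5):dx=+2,dy=+8->C
Step 2: C = 5, D = 5, total pairs = 10.
Step 3: tau = (C - D)/(n(n-1)/2) = (5 - 5)/10 = 0.000000.
Step 4: Exact two-sided p-value (enumerate n! = 120 permutations of y under H0): p = 1.000000.
Step 5: alpha = 0.05. fail to reject H0.

tau_b = 0.0000 (C=5, D=5), p = 1.000000, fail to reject H0.


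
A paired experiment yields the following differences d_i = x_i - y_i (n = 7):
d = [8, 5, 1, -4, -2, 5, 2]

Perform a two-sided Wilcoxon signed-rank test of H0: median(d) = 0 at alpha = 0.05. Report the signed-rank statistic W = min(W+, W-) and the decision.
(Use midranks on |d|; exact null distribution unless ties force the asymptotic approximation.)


Step 1: Drop any zero differences (none here) and take |d_i|.
|d| = [8, 5, 1, 4, 2, 5, 2]
Step 2: Midrank |d_i| (ties get averaged ranks).
ranks: |8|->7, |5|->5.5, |1|->1, |4|->4, |2|->2.5, |5|->5.5, |2|->2.5
Step 3: Attach original signs; sum ranks with positive sign and with negative sign.
W+ = 7 + 5.5 + 1 + 5.5 + 2.5 = 21.5
W- = 4 + 2.5 = 6.5
(Check: W+ + W- = 28 should equal n(n+1)/2 = 28.)
Step 4: Test statistic W = min(W+, W-) = 6.5.
Step 5: Ties in |d|, so use the tie-corrected normal approximation.
        E[W] = n(n+1)/4 = 7*8/4 = 14.
        Tie groups: |d|=2 (t=2), |d|=5 (t=2); sum(t^3 - t) = 12.
        Var[W] = n(n+1)(2n+1)/24 - sum(t^3-t)/48 = 840/24 - 12/48 = 34.75.
        z = (W - E[W]) / sqrt(Var[W]) = (6.5 - 14) / 5.8949 = -1.2723.
        Two-sided p = 2*Phi(z) = 0.203272.
Step 6: alpha = 0.05. fail to reject H0.

W+ = 21.5, W- = 6.5, W = min = 6.5, p = 0.203272, fail to reject H0.


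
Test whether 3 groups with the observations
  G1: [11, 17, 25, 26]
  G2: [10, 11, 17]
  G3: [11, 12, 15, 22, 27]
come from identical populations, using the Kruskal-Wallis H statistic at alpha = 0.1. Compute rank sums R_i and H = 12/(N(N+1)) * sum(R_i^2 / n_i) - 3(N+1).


Step 1: Combine all N = 12 observations and assign midranks.
sorted (value, group, rank): (10,G2,1), (11,G1,3), (11,G2,3), (11,G3,3), (12,G3,5), (15,G3,6), (17,G1,7.5), (17,G2,7.5), (22,G3,9), (25,G1,10), (26,G1,11), (27,G3,12)
Step 2: Sum ranks within each group.
R_1 = 31.5 (n_1 = 4)
R_2 = 11.5 (n_2 = 3)
R_3 = 35 (n_3 = 5)
Step 3: H = 12/(N(N+1)) * sum(R_i^2/n_i) - 3(N+1)
     = 12/(12*13) * (31.5^2/4 + 11.5^2/3 + 35^2/5) - 3*13
     = 0.076923 * 537.146 - 39
     = 2.318910.
Step 4: Ties present; correction factor C = 1 - 30/(12^3 - 12) = 0.982517. Corrected H = 2.318910 / 0.982517 = 2.360172.
Step 5: Under H0, H ~ chi^2(2); p-value = 0.307252.
Step 6: alpha = 0.1. fail to reject H0.

H = 2.3602, df = 2, p = 0.307252, fail to reject H0.


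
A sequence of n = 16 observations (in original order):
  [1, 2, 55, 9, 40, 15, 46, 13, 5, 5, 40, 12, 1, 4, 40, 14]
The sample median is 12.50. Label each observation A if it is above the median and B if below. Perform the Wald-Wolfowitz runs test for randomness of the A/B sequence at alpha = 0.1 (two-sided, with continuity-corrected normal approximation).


Step 1: Compute median = 12.50; label A = above, B = below.
Labels in order: BBABAAAABBABBBAA  (n_A = 8, n_B = 8)
Step 2: Count runs R = 8.
Step 3: Under H0 (random ordering), E[R] = 2*n_A*n_B/(n_A+n_B) + 1 = 2*8*8/16 + 1 = 9.0000.
        Var[R] = 2*n_A*n_B*(2*n_A*n_B - n_A - n_B) / ((n_A+n_B)^2 * (n_A+n_B-1)) = 14336/3840 = 3.7333.
        SD[R] = 1.9322.
Step 4: Continuity-corrected z = (R + 0.5 - E[R]) / SD[R] = (8 + 0.5 - 9.0000) / 1.9322 = -0.2588.
Step 5: Two-sided p-value via normal approximation = 2*(1 - Phi(|z|)) = 0.795809.
Step 6: alpha = 0.1. fail to reject H0.

R = 8, z = -0.2588, p = 0.795809, fail to reject H0.


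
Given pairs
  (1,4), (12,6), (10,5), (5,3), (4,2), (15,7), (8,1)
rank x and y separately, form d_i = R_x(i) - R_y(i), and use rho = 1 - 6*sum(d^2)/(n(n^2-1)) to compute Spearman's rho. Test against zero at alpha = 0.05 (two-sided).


Step 1: Rank x and y separately (midranks; no ties here).
rank(x): 1->1, 12->6, 10->5, 5->3, 4->2, 15->7, 8->4
rank(y): 4->4, 6->6, 5->5, 3->3, 2->2, 7->7, 1->1
Step 2: d_i = R_x(i) - R_y(i); compute d_i^2.
  (1-4)^2=9, (6-6)^2=0, (5-5)^2=0, (3-3)^2=0, (2-2)^2=0, (7-7)^2=0, (4-1)^2=9
sum(d^2) = 18.
Step 3: rho = 1 - 6*18 / (7*(7^2 - 1)) = 1 - 108/336 = 0.678571.
Step 4: Under H0, t = rho * sqrt((n-2)/(1-rho^2)) = 2.0657 ~ t(5).
Step 5: Two-sided p-value from the t-distribution with 5 df = 0.093750.
Step 6: alpha = 0.05. fail to reject H0.

rho = 0.6786, p = 0.093750, fail to reject H0 at alpha = 0.05.


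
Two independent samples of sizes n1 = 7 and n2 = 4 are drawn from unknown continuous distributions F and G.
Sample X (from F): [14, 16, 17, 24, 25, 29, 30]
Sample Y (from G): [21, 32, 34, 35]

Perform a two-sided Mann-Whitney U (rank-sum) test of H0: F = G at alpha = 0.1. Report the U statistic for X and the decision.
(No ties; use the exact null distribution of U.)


Step 1: Combine and sort all 11 observations; assign midranks.
sorted (value, group): (14,X), (16,X), (17,X), (21,Y), (24,X), (25,X), (29,X), (30,X), (32,Y), (34,Y), (35,Y)
ranks: 14->1, 16->2, 17->3, 21->4, 24->5, 25->6, 29->7, 30->8, 32->9, 34->10, 35->11
Step 2: Rank sum for X: R1 = 1 + 2 + 3 + 5 + 6 + 7 + 8 = 32.
Step 3: U_X = R1 - n1(n1+1)/2 = 32 - 7*8/2 = 32 - 28 = 4.
       U_Y = n1*n2 - U_X = 28 - 4 = 24.
Step 4: No ties, so the exact null distribution of U (based on enumerating the C(11,7) = 330 equally likely rank assignments) gives the two-sided p-value.
Step 5: p-value = 0.072727; compare to alpha = 0.1. reject H0.

U_X = 4, p = 0.072727, reject H0 at alpha = 0.1.


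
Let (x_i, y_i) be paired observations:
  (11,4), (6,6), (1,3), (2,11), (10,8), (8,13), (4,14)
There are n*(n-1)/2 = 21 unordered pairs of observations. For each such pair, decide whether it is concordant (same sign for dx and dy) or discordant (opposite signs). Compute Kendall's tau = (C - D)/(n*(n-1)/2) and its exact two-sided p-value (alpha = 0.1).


Step 1: Enumerate the 21 unordered pairs (i,j) with i<j and classify each by sign(x_j-x_i) * sign(y_j-y_i).
  (1,2):dx=-5,dy=+2->D; (1,3):dx=-10,dy=-1->C; (1,4):dx=-9,dy=+7->D; (1,5):dx=-1,dy=+4->D
  (1,6):dx=-3,dy=+9->D; (1,7):dx=-7,dy=+10->D; (2,3):dx=-5,dy=-3->C; (2,4):dx=-4,dy=+5->D
  (2,5):dx=+4,dy=+2->C; (2,6):dx=+2,dy=+7->C; (2,7):dx=-2,dy=+8->D; (3,4):dx=+1,dy=+8->C
  (3,5):dx=+9,dy=+5->C; (3,6):dx=+7,dy=+10->C; (3,7):dx=+3,dy=+11->C; (4,5):dx=+8,dy=-3->D
  (4,6):dx=+6,dy=+2->C; (4,7):dx=+2,dy=+3->C; (5,6):dx=-2,dy=+5->D; (5,7):dx=-6,dy=+6->D
  (6,7):dx=-4,dy=+1->D
Step 2: C = 10, D = 11, total pairs = 21.
Step 3: tau = (C - D)/(n(n-1)/2) = (10 - 11)/21 = -0.047619.
Step 4: Exact two-sided p-value (enumerate n! = 5040 permutations of y under H0): p = 1.000000.
Step 5: alpha = 0.1. fail to reject H0.

tau_b = -0.0476 (C=10, D=11), p = 1.000000, fail to reject H0.


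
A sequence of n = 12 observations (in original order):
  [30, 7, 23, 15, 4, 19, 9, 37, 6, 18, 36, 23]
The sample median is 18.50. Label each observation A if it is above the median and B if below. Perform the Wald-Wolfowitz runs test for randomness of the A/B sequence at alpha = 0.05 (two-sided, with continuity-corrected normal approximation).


Step 1: Compute median = 18.50; label A = above, B = below.
Labels in order: ABABBABABBAA  (n_A = 6, n_B = 6)
Step 2: Count runs R = 9.
Step 3: Under H0 (random ordering), E[R] = 2*n_A*n_B/(n_A+n_B) + 1 = 2*6*6/12 + 1 = 7.0000.
        Var[R] = 2*n_A*n_B*(2*n_A*n_B - n_A - n_B) / ((n_A+n_B)^2 * (n_A+n_B-1)) = 4320/1584 = 2.7273.
        SD[R] = 1.6514.
Step 4: Continuity-corrected z = (R - 0.5 - E[R]) / SD[R] = (9 - 0.5 - 7.0000) / 1.6514 = 0.9083.
Step 5: Two-sided p-value via normal approximation = 2*(1 - Phi(|z|)) = 0.363722.
Step 6: alpha = 0.05. fail to reject H0.

R = 9, z = 0.9083, p = 0.363722, fail to reject H0.


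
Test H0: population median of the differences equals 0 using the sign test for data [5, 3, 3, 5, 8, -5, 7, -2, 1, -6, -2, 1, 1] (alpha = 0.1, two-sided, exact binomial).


Step 1: Discard zero differences. Original n = 13; n_eff = number of nonzero differences = 13.
Nonzero differences (with sign): +5, +3, +3, +5, +8, -5, +7, -2, +1, -6, -2, +1, +1
Step 2: Count signs: positive = 9, negative = 4.
Step 3: Under H0: P(positive) = 0.5, so the number of positives S ~ Bin(13, 0.5).
Step 4: Two-sided exact p-value = sum of Bin(13,0.5) probabilities at or below the observed probability = 0.266846.
Step 5: alpha = 0.1. fail to reject H0.

n_eff = 13, pos = 9, neg = 4, p = 0.266846, fail to reject H0.


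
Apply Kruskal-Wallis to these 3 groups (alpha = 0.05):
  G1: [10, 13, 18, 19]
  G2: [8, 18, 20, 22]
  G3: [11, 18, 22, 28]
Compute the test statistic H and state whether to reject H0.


Step 1: Combine all N = 12 observations and assign midranks.
sorted (value, group, rank): (8,G2,1), (10,G1,2), (11,G3,3), (13,G1,4), (18,G1,6), (18,G2,6), (18,G3,6), (19,G1,8), (20,G2,9), (22,G2,10.5), (22,G3,10.5), (28,G3,12)
Step 2: Sum ranks within each group.
R_1 = 20 (n_1 = 4)
R_2 = 26.5 (n_2 = 4)
R_3 = 31.5 (n_3 = 4)
Step 3: H = 12/(N(N+1)) * sum(R_i^2/n_i) - 3(N+1)
     = 12/(12*13) * (20^2/4 + 26.5^2/4 + 31.5^2/4) - 3*13
     = 0.076923 * 523.625 - 39
     = 1.278846.
Step 4: Ties present; correction factor C = 1 - 30/(12^3 - 12) = 0.982517. Corrected H = 1.278846 / 0.982517 = 1.301601.
Step 5: Under H0, H ~ chi^2(2); p-value = 0.521628.
Step 6: alpha = 0.05. fail to reject H0.

H = 1.3016, df = 2, p = 0.521628, fail to reject H0.


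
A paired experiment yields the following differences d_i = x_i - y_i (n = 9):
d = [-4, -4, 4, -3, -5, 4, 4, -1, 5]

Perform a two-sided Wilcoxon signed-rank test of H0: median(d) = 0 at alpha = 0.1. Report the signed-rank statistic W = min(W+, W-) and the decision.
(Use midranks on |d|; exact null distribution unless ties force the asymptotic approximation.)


Step 1: Drop any zero differences (none here) and take |d_i|.
|d| = [4, 4, 4, 3, 5, 4, 4, 1, 5]
Step 2: Midrank |d_i| (ties get averaged ranks).
ranks: |4|->5, |4|->5, |4|->5, |3|->2, |5|->8.5, |4|->5, |4|->5, |1|->1, |5|->8.5
Step 3: Attach original signs; sum ranks with positive sign and with negative sign.
W+ = 5 + 5 + 5 + 8.5 = 23.5
W- = 5 + 5 + 2 + 8.5 + 1 = 21.5
(Check: W+ + W- = 45 should equal n(n+1)/2 = 45.)
Step 4: Test statistic W = min(W+, W-) = 21.5.
Step 5: Ties in |d|, so use the tie-corrected normal approximation.
        E[W] = n(n+1)/4 = 9*10/4 = 22.5.
        Tie groups: |d|=4 (t=5), |d|=5 (t=2); sum(t^3 - t) = 126.
        Var[W] = n(n+1)(2n+1)/24 - sum(t^3-t)/48 = 1710/24 - 126/48 = 68.625.
        z = (W - E[W]) / sqrt(Var[W]) = (21.5 - 22.5) / 8.2840 = -0.1207.
        Two-sided p = 2*Phi(z) = 0.903917.
Step 6: alpha = 0.1. fail to reject H0.

W+ = 23.5, W- = 21.5, W = min = 21.5, p = 0.903917, fail to reject H0.


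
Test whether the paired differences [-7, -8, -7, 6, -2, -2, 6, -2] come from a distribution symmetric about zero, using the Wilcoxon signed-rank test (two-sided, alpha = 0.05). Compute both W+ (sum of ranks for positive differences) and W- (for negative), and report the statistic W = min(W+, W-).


Step 1: Drop any zero differences (none here) and take |d_i|.
|d| = [7, 8, 7, 6, 2, 2, 6, 2]
Step 2: Midrank |d_i| (ties get averaged ranks).
ranks: |7|->6.5, |8|->8, |7|->6.5, |6|->4.5, |2|->2, |2|->2, |6|->4.5, |2|->2
Step 3: Attach original signs; sum ranks with positive sign and with negative sign.
W+ = 4.5 + 4.5 = 9
W- = 6.5 + 8 + 6.5 + 2 + 2 + 2 = 27
(Check: W+ + W- = 36 should equal n(n+1)/2 = 36.)
Step 4: Test statistic W = min(W+, W-) = 9.
Step 5: Ties in |d|, so use the tie-corrected normal approximation.
        E[W] = n(n+1)/4 = 8*9/4 = 18.
        Tie groups: |d|=2 (t=3), |d|=6 (t=2), |d|=7 (t=2); sum(t^3 - t) = 36.
        Var[W] = n(n+1)(2n+1)/24 - sum(t^3-t)/48 = 1224/24 - 36/48 = 50.25.
        z = (W - E[W]) / sqrt(Var[W]) = (9 - 18) / 7.0887 = -1.2696.
        Two-sided p = 2*Phi(z) = 0.204219.
Step 6: alpha = 0.05. fail to reject H0.

W+ = 9, W- = 27, W = min = 9, p = 0.204219, fail to reject H0.


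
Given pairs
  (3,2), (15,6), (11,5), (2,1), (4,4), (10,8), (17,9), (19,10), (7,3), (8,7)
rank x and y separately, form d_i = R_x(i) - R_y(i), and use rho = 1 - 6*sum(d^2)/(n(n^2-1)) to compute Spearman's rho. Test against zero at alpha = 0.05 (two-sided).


Step 1: Rank x and y separately (midranks; no ties here).
rank(x): 3->2, 15->8, 11->7, 2->1, 4->3, 10->6, 17->9, 19->10, 7->4, 8->5
rank(y): 2->2, 6->6, 5->5, 1->1, 4->4, 8->8, 9->9, 10->10, 3->3, 7->7
Step 2: d_i = R_x(i) - R_y(i); compute d_i^2.
  (2-2)^2=0, (8-6)^2=4, (7-5)^2=4, (1-1)^2=0, (3-4)^2=1, (6-8)^2=4, (9-9)^2=0, (10-10)^2=0, (4-3)^2=1, (5-7)^2=4
sum(d^2) = 18.
Step 3: rho = 1 - 6*18 / (10*(10^2 - 1)) = 1 - 108/990 = 0.890909.
Step 4: Under H0, t = rho * sqrt((n-2)/(1-rho^2)) = 5.5482 ~ t(8).
Step 5: Two-sided p-value from the t-distribution with 8 df = 0.000542.
Step 6: alpha = 0.05. reject H0.

rho = 0.8909, p = 0.000542, reject H0 at alpha = 0.05.


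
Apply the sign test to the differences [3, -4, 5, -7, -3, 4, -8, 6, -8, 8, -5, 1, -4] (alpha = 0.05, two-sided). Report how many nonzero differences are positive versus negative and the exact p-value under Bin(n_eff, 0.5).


Step 1: Discard zero differences. Original n = 13; n_eff = number of nonzero differences = 13.
Nonzero differences (with sign): +3, -4, +5, -7, -3, +4, -8, +6, -8, +8, -5, +1, -4
Step 2: Count signs: positive = 6, negative = 7.
Step 3: Under H0: P(positive) = 0.5, so the number of positives S ~ Bin(13, 0.5).
Step 4: Two-sided exact p-value = sum of Bin(13,0.5) probabilities at or below the observed probability = 1.000000.
Step 5: alpha = 0.05. fail to reject H0.

n_eff = 13, pos = 6, neg = 7, p = 1.000000, fail to reject H0.


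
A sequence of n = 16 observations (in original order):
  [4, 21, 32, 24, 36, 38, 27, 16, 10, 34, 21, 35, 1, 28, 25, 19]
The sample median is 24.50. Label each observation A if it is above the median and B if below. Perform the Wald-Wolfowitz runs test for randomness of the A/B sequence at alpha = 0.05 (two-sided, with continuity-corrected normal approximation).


Step 1: Compute median = 24.50; label A = above, B = below.
Labels in order: BBABAAABBABABAAB  (n_A = 8, n_B = 8)
Step 2: Count runs R = 11.
Step 3: Under H0 (random ordering), E[R] = 2*n_A*n_B/(n_A+n_B) + 1 = 2*8*8/16 + 1 = 9.0000.
        Var[R] = 2*n_A*n_B*(2*n_A*n_B - n_A - n_B) / ((n_A+n_B)^2 * (n_A+n_B-1)) = 14336/3840 = 3.7333.
        SD[R] = 1.9322.
Step 4: Continuity-corrected z = (R - 0.5 - E[R]) / SD[R] = (11 - 0.5 - 9.0000) / 1.9322 = 0.7763.
Step 5: Two-sided p-value via normal approximation = 2*(1 - Phi(|z|)) = 0.437558.
Step 6: alpha = 0.05. fail to reject H0.

R = 11, z = 0.7763, p = 0.437558, fail to reject H0.


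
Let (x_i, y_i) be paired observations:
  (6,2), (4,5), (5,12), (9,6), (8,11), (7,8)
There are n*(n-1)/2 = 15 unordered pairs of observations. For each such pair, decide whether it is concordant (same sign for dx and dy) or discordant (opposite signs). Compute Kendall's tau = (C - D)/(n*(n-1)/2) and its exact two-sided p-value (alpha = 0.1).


Step 1: Enumerate the 15 unordered pairs (i,j) with i<j and classify each by sign(x_j-x_i) * sign(y_j-y_i).
  (1,2):dx=-2,dy=+3->D; (1,3):dx=-1,dy=+10->D; (1,4):dx=+3,dy=+4->C; (1,5):dx=+2,dy=+9->C
  (1,6):dx=+1,dy=+6->C; (2,3):dx=+1,dy=+7->C; (2,4):dx=+5,dy=+1->C; (2,5):dx=+4,dy=+6->C
  (2,6):dx=+3,dy=+3->C; (3,4):dx=+4,dy=-6->D; (3,5):dx=+3,dy=-1->D; (3,6):dx=+2,dy=-4->D
  (4,5):dx=-1,dy=+5->D; (4,6):dx=-2,dy=+2->D; (5,6):dx=-1,dy=-3->C
Step 2: C = 8, D = 7, total pairs = 15.
Step 3: tau = (C - D)/(n(n-1)/2) = (8 - 7)/15 = 0.066667.
Step 4: Exact two-sided p-value (enumerate n! = 720 permutations of y under H0): p = 1.000000.
Step 5: alpha = 0.1. fail to reject H0.

tau_b = 0.0667 (C=8, D=7), p = 1.000000, fail to reject H0.
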